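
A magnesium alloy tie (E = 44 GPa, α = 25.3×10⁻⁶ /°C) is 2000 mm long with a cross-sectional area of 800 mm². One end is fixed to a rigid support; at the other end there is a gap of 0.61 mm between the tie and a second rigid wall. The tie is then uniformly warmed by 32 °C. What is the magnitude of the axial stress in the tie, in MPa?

Free thermal elongation = αΔT L = 25.3×10⁻⁶ × 32 × 2000 = 1.619 mm.
The gap closes (δ_free > 0.61 mm) and the wall then resists a further 1.619 − 0.61 = 1.009 mm of expansion.
That suppressed elongation corresponds to σ = E·Δ/L = 44×10³ × 1.009/2000 = 22.2 MPa.

σ ≈ 22.2 MPa (compressive)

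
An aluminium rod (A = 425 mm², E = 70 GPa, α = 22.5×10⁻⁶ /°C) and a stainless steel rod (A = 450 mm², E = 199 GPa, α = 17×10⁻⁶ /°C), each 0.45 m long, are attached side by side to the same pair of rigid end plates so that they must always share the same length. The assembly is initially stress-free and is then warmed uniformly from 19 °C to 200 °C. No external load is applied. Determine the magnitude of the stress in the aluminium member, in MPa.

Equilibrium of a rigid end plate with no external load gives equal and opposite internal forces ±P in the two members. Since α_{aluminium} > α_{stainless steel}, heating drives the aluminium into compression and the stainless steel into tension.
Equating the net (thermal + elastic) strains gives |α₁ − α₂|·ΔT = P·[1/(A₁E₁) + 1/(A₂E₂)].
|α₁ − α₂|·ΔT = 5.5×10⁻⁶ × 181 = 0.0009955.
1/(A₁E₁) + 1/(A₂E₂) = 1/(425×70×10³) + 1/(450×199×10³) = 4.478×10⁻⁸ N⁻¹.
So P = 0.0009955 / 4.478×10⁻⁸ = 22.23 kN.
σ_{aluminium} = P/A₁ = 22230/425 = 52.31 MPa, compressive.

σ ≈ 52.3 MPa (compressive)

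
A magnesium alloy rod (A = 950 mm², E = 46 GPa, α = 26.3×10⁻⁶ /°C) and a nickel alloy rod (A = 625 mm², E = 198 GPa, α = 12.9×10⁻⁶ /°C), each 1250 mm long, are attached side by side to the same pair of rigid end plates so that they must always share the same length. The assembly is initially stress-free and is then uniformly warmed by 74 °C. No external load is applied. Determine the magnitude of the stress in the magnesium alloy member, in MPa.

The magnesium alloy has the larger α, so on heating it would change length more than the nickel alloy if both were free. The rigid plates force a common final length, so the magnesium alloy is put into compression and the nickel alloy into tension, with equal and opposite forces P (no external load).
Compatibility of the two members (thermal + elastic change equal): (α₁ − α₂)ΔT = P·[1/(A₁E₁) + 1/(A₂E₂)].
|α₁ − α₂|·ΔT = 13.4×10⁻⁶ × 74 = 0.0009916.
1/(A₁E₁) + 1/(A₂E₂) = 1/(950×46×10³) + 1/(625×198×10³) = 3.096×10⁻⁸ N⁻¹.
So P = 0.0009916 / 3.096×10⁻⁸ = 32.02 kN.
σ_{magnesium alloy} = P/A₁ = 32020/950 = 33.71 MPa, compressive.

σ ≈ 33.7 MPa (compressive)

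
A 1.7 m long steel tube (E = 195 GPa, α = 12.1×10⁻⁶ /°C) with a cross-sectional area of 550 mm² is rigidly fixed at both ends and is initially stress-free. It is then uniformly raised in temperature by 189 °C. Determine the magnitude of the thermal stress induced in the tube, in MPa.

Because both ends are immovable the net strain is zero, and the suppressed thermal strain is αΔT = 12.1×10⁻⁶ × 189 = 2286.9×10⁻⁶.
σ = EαΔT = 195×10³ × 12.1×10⁻⁶ × 189 = 445.9 MPa (compressive; the tube is trying to expand).

σ ≈ 446 MPa (compressive)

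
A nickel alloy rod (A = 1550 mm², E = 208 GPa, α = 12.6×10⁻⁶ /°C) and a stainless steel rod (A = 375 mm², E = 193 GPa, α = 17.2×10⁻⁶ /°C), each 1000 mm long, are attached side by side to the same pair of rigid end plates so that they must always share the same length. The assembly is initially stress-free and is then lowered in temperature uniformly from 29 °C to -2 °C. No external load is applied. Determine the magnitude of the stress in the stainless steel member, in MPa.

σ ≈ 22.5 MPa (tensile)

Equilibrium of a rigid end plate with no external load gives equal and opposite internal forces ±P in the two members. Since α_{stainless steel} > α_{nickel alloy}, cooling drives the stainless steel into tension and the nickel alloy into compression.
Setting the final lengths equal and cancelling L: (α₁ − α₂)ΔT = P/(A₁E₁) + P/(A₂E₂).
|α₁ − α₂|·ΔT = 4.6×10⁻⁶ × 31 = 0.0001426.
1/(A₁E₁) + 1/(A₂E₂) = 1/(1550×208×10³) + 1/(375×193×10³) = 1.692×10⁻⁸ N⁻¹.
So P = 0.0001426 / 1.692×10⁻⁸ = 8.429 kN.
σ_{stainless steel} = P/A₂ = 8429/375 = 22.48 MPa, tensile.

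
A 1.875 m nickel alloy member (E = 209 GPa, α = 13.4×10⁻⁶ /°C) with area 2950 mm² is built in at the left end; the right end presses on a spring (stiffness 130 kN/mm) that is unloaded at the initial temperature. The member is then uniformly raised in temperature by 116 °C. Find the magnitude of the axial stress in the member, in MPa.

If the spring were absent the member would lengthen by αΔT L = 13.4×10⁻⁶ × 116 × 1875 = 2.915 mm.
With a force P in the spring, the elastic change of the member is PL/(AE) and that of the spring is P/k; compatibility requires their sum to equal δ_free.
P [ L/(AE) + 1/k ] = δ_free → P [ 1875/(2950×209×10³) + 1/(130×10³) ] = 2.915.
P = 2.915 / 1.073×10⁻⁵ = 271500 N.
σ = P/A = 271500/2950 = 92.05 MPa.

σ ≈ 92 MPa (compressive)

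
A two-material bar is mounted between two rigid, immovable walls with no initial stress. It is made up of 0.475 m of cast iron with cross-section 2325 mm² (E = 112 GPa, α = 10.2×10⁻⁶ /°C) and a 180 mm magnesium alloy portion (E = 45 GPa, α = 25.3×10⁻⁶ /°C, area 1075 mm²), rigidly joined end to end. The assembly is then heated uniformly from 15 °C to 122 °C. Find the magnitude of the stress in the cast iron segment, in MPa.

σ ≈ 78 MPa (compressive)

Free thermal expansion of the whole bar: Σ αᵢΔT Lᵢ = 10.2×10⁻⁶×107×475 + 25.3×10⁻⁶×107×180 = 1.006 mm.
The walls prevent any net length change, so an axial force P (same in every segment) develops. Compatibility: P · Σ Lᵢ/(AᵢEᵢ) = δ_free.
Σ Lᵢ/(AᵢEᵢ) = 475/(2325×112×10³) + 180/(1075×45×10³) = 5.545×10⁻⁶ mm/N.
So P = 1.006 / 5.545×10⁻⁶ = 181.4 kN, compressive.
σ_{cast iron} = P / A = 181400 / 2325 = 78.01 MPa.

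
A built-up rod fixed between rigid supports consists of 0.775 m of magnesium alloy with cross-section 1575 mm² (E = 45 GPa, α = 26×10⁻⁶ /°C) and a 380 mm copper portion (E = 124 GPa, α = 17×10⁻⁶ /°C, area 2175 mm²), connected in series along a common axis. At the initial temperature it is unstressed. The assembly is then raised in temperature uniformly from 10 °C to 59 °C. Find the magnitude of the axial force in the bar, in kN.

If the supports were absent, the total length change would be Σ αᵢΔT Lᵢ = 26×10⁻⁶×49×775 + 17×10⁻⁶×49×380 = 1.304 mm.
Since the ends are fixed, an axial force P builds up, equal in every segment, with P · Σ Lᵢ/(AᵢEᵢ) = δ_free.
Σ Lᵢ/(AᵢEᵢ) = 775/(1575×45×10³) + 380/(2175×124×10³) = 1.234×10⁻⁵ mm/N.
So P = 1.304 / 1.234×10⁻⁵ = 105.6 kN, compressive.

P ≈ 106 kN (compressive)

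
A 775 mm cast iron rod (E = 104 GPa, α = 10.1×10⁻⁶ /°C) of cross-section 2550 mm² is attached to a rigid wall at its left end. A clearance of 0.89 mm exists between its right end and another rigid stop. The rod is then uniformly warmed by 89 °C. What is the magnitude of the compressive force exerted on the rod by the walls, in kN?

Free thermal elongation = αΔT L = 10.1×10⁻⁶ × 89 × 775 = 0.6966 mm.
This is smaller than the 0.89 mm clearance, so the rod expands freely without reaching the stop — the stress is zero.

P ≈ 0 kN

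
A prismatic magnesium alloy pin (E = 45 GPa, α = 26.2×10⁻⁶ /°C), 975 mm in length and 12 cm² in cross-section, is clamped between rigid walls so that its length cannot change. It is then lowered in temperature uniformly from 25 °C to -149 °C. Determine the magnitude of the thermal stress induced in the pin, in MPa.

σ ≈ 205 MPa (tensile)

Because both ends are immovable the net strain is zero, and the suppressed thermal strain is αΔT = 26.2×10⁻⁶ × 174 = 4558.8×10⁻⁶.
σ = EαΔT = 45×10³ × 26.2×10⁻⁶ × 174 = 205.1 MPa (tensile; the pin is trying to contract).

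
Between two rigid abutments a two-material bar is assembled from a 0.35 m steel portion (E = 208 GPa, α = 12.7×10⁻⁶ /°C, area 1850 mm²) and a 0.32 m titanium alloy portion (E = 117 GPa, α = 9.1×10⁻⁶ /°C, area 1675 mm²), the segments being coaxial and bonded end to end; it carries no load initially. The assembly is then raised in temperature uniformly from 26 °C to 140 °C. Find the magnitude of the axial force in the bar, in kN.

With the walls removed the bar would change length by δ_free = Σ αᵢΔT Lᵢ = 12.7×10⁻⁶×114×350 + 9.1×10⁻⁶×114×320 = 0.8387 mm.
Since the ends are fixed, an axial force P builds up, equal in every segment, with P · Σ Lᵢ/(AᵢEᵢ) = δ_free.
Σ Lᵢ/(AᵢEᵢ) = 350/(1850×208×10³) + 320/(1675×117×10³) = 2.542×10⁻⁶ mm/N.
So P = 0.8387 / 2.542×10⁻⁶ = 329.9 kN, compressive.

P ≈ 330 kN (compressive)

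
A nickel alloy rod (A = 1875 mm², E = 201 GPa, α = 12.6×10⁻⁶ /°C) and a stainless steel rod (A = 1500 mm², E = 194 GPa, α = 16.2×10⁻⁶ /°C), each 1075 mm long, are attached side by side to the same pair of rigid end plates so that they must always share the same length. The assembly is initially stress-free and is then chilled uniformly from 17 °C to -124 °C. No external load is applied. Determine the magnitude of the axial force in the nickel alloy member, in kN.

P ≈ 83.4 kN (compressive in the nickel alloy)

Equilibrium of a rigid end plate with no external load gives equal and opposite internal forces ±P in the two members. Since α_{stainless steel} > α_{nickel alloy}, cooling drives the stainless steel into tension and the nickel alloy into compression.
Equating the net (thermal + elastic) strains gives |α₁ − α₂|·ΔT = P·[1/(A₁E₁) + 1/(A₂E₂)].
|α₁ − α₂|·ΔT = 3.6×10⁻⁶ × 141 = 0.0005076.
1/(A₁E₁) + 1/(A₂E₂) = 1/(1875×201×10³) + 1/(1500×194×10³) = 6.09×10⁻⁹ N⁻¹.
P = 0.0005076 / 6.09×10⁻⁹ = 83350 N = 83.35 kN.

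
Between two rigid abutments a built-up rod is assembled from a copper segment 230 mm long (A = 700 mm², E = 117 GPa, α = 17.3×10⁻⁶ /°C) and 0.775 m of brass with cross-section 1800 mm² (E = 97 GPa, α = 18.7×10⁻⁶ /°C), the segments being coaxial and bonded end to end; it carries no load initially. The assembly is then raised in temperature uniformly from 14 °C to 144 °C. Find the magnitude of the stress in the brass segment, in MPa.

If the supports were absent, the total length change would be Σ αᵢΔT Lᵢ = 17.3×10⁻⁶×130×230 + 18.7×10⁻⁶×130×775 = 2.401 mm.
Since the ends are fixed, an axial force P builds up, equal in every segment, with P · Σ Lᵢ/(AᵢEᵢ) = δ_free.
Σ Lᵢ/(AᵢEᵢ) = 230/(700×117×10³) + 775/(1800×97×10³) = 7.247×10⁻⁶ mm/N.
Hence P = δ_free / Σ(L/AE) = 2.401/7.247×10⁻⁶ = 331.3 kN (compressive).
σ_{brass} = P / A = 331300 / 1800 = 184.1 MPa.

σ ≈ 184 MPa (compressive)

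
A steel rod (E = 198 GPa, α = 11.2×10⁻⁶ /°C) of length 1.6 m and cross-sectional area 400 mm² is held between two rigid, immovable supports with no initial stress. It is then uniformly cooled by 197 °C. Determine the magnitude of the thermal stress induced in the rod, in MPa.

σ ≈ 437 MPa (tensile)

With length fixed, the mechanical strain must cancel the thermal strain αΔT = 11.2×10⁻⁶ × 197 = 2206.4×10⁻⁶.
Hence σ = E·αΔT = 198×10³ × 2206.4×10⁻⁶ = 436.9 MPa, tensile.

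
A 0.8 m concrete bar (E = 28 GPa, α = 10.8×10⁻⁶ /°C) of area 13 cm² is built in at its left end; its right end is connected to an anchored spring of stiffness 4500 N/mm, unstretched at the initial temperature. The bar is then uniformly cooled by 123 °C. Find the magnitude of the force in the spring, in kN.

If the spring were absent the bar would shorten by αΔT L = 10.8×10⁻⁶ × 123 × 800 = 1.063 mm.
With a force P in the spring, the elastic change of the bar is PL/(AE) and that of the spring is P/k; compatibility requires their sum to equal δ_free.
P [ L/(AE) + 1/k ] = δ_free → P [ 800/(1300×28×10³) + 1/(4500) ] = 1.063.
P = 1.063 / 0.0002442 = 4352 N.

P ≈ 4.35 kN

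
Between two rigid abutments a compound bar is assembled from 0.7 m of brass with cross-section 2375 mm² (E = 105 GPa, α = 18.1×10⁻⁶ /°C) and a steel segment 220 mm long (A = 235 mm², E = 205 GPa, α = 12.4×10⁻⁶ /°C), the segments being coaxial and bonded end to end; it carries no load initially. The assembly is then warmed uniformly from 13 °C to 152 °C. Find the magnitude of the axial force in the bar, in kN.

Free thermal expansion of the whole bar: Σ αᵢΔT Lᵢ = 18.1×10⁻⁶×139×700 + 12.4×10⁻⁶×139×220 = 2.14 mm.
The rigid supports impose zero overall length change; the single axial force P common to all segments must satisfy P Σ Lᵢ/(AᵢEᵢ) = δ_free.
Σ Lᵢ/(AᵢEᵢ) = 700/(2375×105×10³) + 220/(235×205×10³) = 7.374×10⁻⁶ mm/N.
P = 2.14 / 7.374×10⁻⁶ = 290300 N = 290.3 kN, compressive.

P ≈ 290 kN (compressive)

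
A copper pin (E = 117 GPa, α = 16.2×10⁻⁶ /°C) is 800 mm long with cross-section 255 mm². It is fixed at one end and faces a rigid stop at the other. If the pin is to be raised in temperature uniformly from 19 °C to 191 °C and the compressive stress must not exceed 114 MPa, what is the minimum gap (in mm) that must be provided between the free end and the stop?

g ≈ 1.45 mm

Free expansion if unrestrained: δ_free = αΔT L = 16.2×10⁻⁶ × 172 × 800 = 2.229 mm.
At the allowable stress the elastic shortening the wall may impose is σL/E = 114 × 800 / (117×10³) = 0.7795 mm.
So the gap has to take up the difference, g_min = δ_free − σL/E = 2.229 − 0.7795 = 1.45 mm.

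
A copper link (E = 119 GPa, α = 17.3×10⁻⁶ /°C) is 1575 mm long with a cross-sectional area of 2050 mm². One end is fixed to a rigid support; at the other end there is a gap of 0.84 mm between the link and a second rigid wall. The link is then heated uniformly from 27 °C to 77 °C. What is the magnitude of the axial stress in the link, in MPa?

σ ≈ 39.5 MPa (compressive)

Unrestrained expansion: δ_free = αΔT L = 17.3×10⁻⁶ × 50 × 1575 = 1.362 mm.
After closing the 0.84 mm clearance, 1.362 − 0.84 = 0.5224 mm of expansion remains to be suppressed by the wall.
That suppressed elongation corresponds to σ = E·Δ/L = 119×10³ × 0.5224/1575 = 39.47 MPa.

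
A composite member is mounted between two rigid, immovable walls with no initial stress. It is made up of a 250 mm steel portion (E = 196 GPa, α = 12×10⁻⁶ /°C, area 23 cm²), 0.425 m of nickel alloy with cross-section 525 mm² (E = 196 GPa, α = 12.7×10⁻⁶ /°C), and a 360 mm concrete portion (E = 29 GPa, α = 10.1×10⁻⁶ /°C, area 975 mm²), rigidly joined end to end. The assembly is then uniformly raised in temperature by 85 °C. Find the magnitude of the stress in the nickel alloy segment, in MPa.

With the walls removed the bar would change length by δ_free = Σ αᵢΔT Lᵢ = 12×10⁻⁶×85×250 + 12.7×10⁻⁶×85×425 + 10.1×10⁻⁶×85×360 = 1.023 mm.
Since the ends are fixed, an axial force P builds up, equal in every segment, with P · Σ Lᵢ/(AᵢEᵢ) = δ_free.
The series flexibility is Σ Lᵢ/(AᵢEᵢ) = 250/(2300×196×10³) + 425/(525×196×10³) + 360/(975×29×10³) = 1.742×10⁻⁵ mm/N.
Hence P = δ_free / Σ(L/AE) = 1.023/1.742×10⁻⁵ = 58.73 kN (compressive).
σ_{nickel alloy} = P / A = 58730 / 525 = 111.9 MPa.

σ ≈ 112 MPa (compressive)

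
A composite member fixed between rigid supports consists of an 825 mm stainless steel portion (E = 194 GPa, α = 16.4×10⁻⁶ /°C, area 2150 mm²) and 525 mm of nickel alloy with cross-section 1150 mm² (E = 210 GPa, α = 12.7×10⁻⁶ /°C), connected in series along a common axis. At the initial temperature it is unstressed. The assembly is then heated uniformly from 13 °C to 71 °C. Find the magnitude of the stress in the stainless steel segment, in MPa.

If the supports were absent, the total length change would be Σ αᵢΔT Lᵢ = 16.4×10⁻⁶×58×825 + 12.7×10⁻⁶×58×525 = 1.171 mm.
The rigid supports impose zero overall length change; the single axial force P common to all segments must satisfy P Σ Lᵢ/(AᵢEᵢ) = δ_free.
Σ Lᵢ/(AᵢEᵢ) = 825/(2150×194×10³) + 525/(1150×210×10³) = 4.152×10⁻⁶ mm/N.
P = 1.171 / 4.152×10⁻⁶ = 282200 N = 282.2 kN, compressive.
σ_{stainless steel} = P / A = 282200 / 2150 = 131.2 MPa.

σ ≈ 131 MPa (compressive)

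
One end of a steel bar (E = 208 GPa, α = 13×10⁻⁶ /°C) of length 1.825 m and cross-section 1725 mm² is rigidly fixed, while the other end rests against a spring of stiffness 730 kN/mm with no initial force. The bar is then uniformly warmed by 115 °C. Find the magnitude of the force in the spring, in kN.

The unrestrained thermal change is αΔT L = 13×10⁻⁶ × 115 × 1825 = 2.728 mm.
Let P be the compressive force at the spring. The bar shortens elastically by PL/(AE) and the spring compresses by P/k; together these equal δ_free.
P [ L/(AE) + 1/k ] = δ_free → P [ 1825/(1725×208×10³) + 1/(730×10³) ] = 2.728.
P = 2.728 / 6.456×10⁻⁶ = 422600 N.

P ≈ 423 kN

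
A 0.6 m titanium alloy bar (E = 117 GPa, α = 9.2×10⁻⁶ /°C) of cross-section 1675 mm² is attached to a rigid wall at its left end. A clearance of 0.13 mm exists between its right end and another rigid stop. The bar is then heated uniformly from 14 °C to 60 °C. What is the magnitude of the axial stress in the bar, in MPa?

σ ≈ 24.2 MPa (compressive)

Unrestrained expansion: δ_free = αΔT L = 9.2×10⁻⁶ × 46 × 600 = 0.2539 mm.
The gap closes (δ_free > 0.13 mm) and the wall then resists a further 0.2539 − 0.13 = 0.1239 mm of expansion.
That suppressed elongation corresponds to σ = E·Δ/L = 117×10³ × 0.1239/600 = 24.16 MPa.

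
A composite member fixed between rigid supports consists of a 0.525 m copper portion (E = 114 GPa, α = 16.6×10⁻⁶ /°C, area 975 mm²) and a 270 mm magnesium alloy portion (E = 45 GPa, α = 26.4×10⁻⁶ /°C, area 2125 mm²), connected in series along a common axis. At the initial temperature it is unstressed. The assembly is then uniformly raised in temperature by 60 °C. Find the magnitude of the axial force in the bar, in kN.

P ≈ 126 kN (compressive)

With the walls removed the bar would change length by δ_free = Σ αᵢΔT Lᵢ = 16.6×10⁻⁶×60×525 + 26.4×10⁻⁶×60×270 = 0.9506 mm.
The rigid supports impose zero overall length change; the single axial force P common to all segments must satisfy P Σ Lᵢ/(AᵢEᵢ) = δ_free.
Σ Lᵢ/(AᵢEᵢ) = 525/(975×114×10³) + 270/(2125×45×10³) = 7.547×10⁻⁶ mm/N.
P = 0.9506 / 7.547×10⁻⁶ = 126000 N = 126 kN, compressive.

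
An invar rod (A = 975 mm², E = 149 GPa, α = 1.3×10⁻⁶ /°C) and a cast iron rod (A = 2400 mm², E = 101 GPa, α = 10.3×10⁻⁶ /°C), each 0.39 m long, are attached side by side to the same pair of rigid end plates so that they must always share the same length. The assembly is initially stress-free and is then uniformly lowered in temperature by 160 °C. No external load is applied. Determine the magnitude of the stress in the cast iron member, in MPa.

σ ≈ 54.5 MPa (tensile)

Both members must finish at the same length. With the larger α, the cast iron tends to over-contract; the plates restrain it, putting the cast iron in tension and the invar in compression. With no external load the two internal forces are equal and opposite, magnitude P.
Equating the net (thermal + elastic) strains gives |α₁ − α₂|·ΔT = P·[1/(A₁E₁) + 1/(A₂E₂)].
|α₁ − α₂|·ΔT = 9×10⁻⁶ × 160 = 0.00144.
1/(A₁E₁) + 1/(A₂E₂) = 1/(975×149×10³) + 1/(2400×101×10³) = 1.101×10⁻⁸ N⁻¹.
So P = 0.00144 / 1.101×10⁻⁸ = 130.8 kN.
σ_{cast iron} = P/A₂ = 130800/2400 = 54.5 MPa, tensile.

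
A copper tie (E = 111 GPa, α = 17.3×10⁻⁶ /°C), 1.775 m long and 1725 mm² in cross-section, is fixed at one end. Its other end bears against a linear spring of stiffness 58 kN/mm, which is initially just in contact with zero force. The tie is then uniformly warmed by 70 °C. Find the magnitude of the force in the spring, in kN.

P ≈ 81.1 kN

If the spring were absent the tie would lengthen by αΔT L = 17.3×10⁻⁶ × 70 × 1775 = 2.15 mm.
Let P be the compressive force at the spring. The tie shortens elastically by PL/(AE) and the spring compresses by P/k; together these equal δ_free.
So P = δ_free / [L/(AE) + 1/k] = 2.15 / [ 1775/(1725×111×10³) + 1/(58×10³) ].
P = 2.15 / 2.651×10⁻⁵ = 81080 N.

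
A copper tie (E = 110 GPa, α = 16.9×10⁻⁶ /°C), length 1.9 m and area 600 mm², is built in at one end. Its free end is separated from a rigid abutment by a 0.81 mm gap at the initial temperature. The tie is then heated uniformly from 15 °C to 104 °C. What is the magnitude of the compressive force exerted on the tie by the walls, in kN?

P ≈ 71.1 kN

Free thermal elongation = αΔT L = 16.9×10⁻⁶ × 89 × 1900 = 2.858 mm.
The gap closes (δ_free > 0.81 mm) and the wall then resists a further 2.858 − 0.81 = 2.048 mm of expansion.
Compatibility: PL/(AE) = 2.048 mm, so σ = P/A = E × (2.048/1900) = 118.6 MPa.
P = σA = 118.6 × 600 = 71.13 kN.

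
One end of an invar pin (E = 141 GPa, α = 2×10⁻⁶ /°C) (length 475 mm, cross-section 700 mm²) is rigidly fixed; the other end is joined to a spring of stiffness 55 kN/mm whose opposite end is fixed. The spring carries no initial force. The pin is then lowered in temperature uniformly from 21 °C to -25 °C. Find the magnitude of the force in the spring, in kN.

The unrestrained thermal change is αΔT L = 2×10⁻⁶ × 46 × 475 = 0.0437 mm.
With a force P in the spring, the elastic change of the pin is PL/(AE) and that of the spring is P/k; compatibility requires their sum to equal δ_free.
P [ L/(AE) + 1/k ] = δ_free → P [ 475/(700×141×10³) + 1/(55×10³) ] = 0.0437.
P = 0.0437 / 2.299×10⁻⁵ = 1900 N.

P ≈ 1.9 kN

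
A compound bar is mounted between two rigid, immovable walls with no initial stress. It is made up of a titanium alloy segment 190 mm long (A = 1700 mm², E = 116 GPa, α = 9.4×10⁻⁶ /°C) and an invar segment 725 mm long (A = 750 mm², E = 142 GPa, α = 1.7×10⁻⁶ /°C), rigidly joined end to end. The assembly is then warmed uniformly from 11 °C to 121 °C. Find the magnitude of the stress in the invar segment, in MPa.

If the supports were absent, the total length change would be Σ αᵢΔT Lᵢ = 9.4×10⁻⁶×110×190 + 1.7×10⁻⁶×110×725 = 0.332 mm.
Since the ends are fixed, an axial force P builds up, equal in every segment, with P · Σ Lᵢ/(AᵢEᵢ) = δ_free.
The series flexibility is Σ Lᵢ/(AᵢEᵢ) = 190/(1700×116×10³) + 725/(750×142×10³) = 7.771×10⁻⁶ mm/N.
So P = 0.332 / 7.771×10⁻⁶ = 42.73 kN, compressive.
σ_{invar} = P / A = 42730 / 750 = 56.97 MPa.

σ ≈ 57 MPa (compressive)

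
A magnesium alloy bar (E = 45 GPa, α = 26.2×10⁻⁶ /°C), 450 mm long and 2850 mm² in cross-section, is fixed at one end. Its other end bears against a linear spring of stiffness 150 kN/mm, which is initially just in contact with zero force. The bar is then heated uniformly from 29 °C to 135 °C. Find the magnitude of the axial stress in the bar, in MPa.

σ ≈ 43.1 MPa (compressive)

Free thermal expansion: δ_free = αΔT L = 26.2×10⁻⁶ × 106 × 450 = 1.25 mm.
With a force P in the spring, the elastic change of the bar is PL/(AE) and that of the spring is P/k; compatibility requires their sum to equal δ_free.
So P = δ_free / [L/(AE) + 1/k] = 1.25 / [ 450/(2850×45×10³) + 1/(150×10³) ].
P = 1.25 / 1.018×10⁻⁵ = 122800 N.
σ = P/A = 122800/2850 = 43.09 MPa.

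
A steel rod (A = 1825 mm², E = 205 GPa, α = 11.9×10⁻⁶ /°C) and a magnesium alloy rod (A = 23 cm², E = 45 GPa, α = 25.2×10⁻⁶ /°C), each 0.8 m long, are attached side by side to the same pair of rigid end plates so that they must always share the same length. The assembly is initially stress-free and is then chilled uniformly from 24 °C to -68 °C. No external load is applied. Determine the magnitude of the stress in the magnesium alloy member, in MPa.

σ ≈ 43.1 MPa (tensile)

Equilibrium of a rigid end plate with no external load gives equal and opposite internal forces ±P in the two members. Since α_{magnesium alloy} > α_{steel}, cooling drives the magnesium alloy into tension and the steel into compression.
Compatibility of the two members (thermal + elastic change equal): (α₁ − α₂)ΔT = P·[1/(A₁E₁) + 1/(A₂E₂)].
|α₁ − α₂|·ΔT = 13.3×10⁻⁶ × 92 = 0.001224.
1/(A₁E₁) + 1/(A₂E₂) = 1/(1825×205×10³) + 1/(2300×45×10³) = 1.233×10⁻⁸ N⁻¹.
P = 0.001224 / 1.233×10⁻⁸ = 99200 N = 99.2 kN.
σ_{magnesium alloy} = P/A₂ = 99200/2300 = 43.13 MPa, tensile.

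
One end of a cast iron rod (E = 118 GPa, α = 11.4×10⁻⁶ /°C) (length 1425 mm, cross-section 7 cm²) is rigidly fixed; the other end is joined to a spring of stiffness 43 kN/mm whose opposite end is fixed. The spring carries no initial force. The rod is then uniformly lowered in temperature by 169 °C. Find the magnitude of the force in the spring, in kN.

The unrestrained thermal change is αΔT L = 11.4×10⁻⁶ × 169 × 1425 = 2.745 mm.
Let P be the tensile force in the spring. The rod extends elastically by PL/(AE) and the spring stretches by P/k; together these equal δ_free.
P [ L/(AE) + 1/k ] = δ_free → P [ 1425/(700×118×10³) + 1/(43×10³) ] = 2.745.
P = 2.745 / 4.051×10⁻⁵ = 67780 N.

P ≈ 67.8 kN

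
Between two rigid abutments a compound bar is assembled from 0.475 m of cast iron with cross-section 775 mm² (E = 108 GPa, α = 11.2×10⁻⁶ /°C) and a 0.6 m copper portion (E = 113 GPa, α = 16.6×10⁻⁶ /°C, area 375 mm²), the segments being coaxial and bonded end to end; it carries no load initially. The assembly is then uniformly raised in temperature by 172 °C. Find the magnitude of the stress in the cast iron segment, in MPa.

With the walls removed the bar would change length by δ_free = Σ αᵢΔT Lᵢ = 11.2×10⁻⁶×172×475 + 16.6×10⁻⁶×172×600 = 2.628 mm.
Since the ends are fixed, an axial force P builds up, equal in every segment, with P · Σ Lᵢ/(AᵢEᵢ) = δ_free.
The series flexibility is Σ Lᵢ/(AᵢEᵢ) = 475/(775×108×10³) + 600/(375×113×10³) = 1.983×10⁻⁵ mm/N.
So P = 2.628 / 1.983×10⁻⁵ = 132.5 kN, compressive.
σ_{cast iron} = P / A = 132500 / 775 = 171 MPa.

σ ≈ 171 MPa (compressive)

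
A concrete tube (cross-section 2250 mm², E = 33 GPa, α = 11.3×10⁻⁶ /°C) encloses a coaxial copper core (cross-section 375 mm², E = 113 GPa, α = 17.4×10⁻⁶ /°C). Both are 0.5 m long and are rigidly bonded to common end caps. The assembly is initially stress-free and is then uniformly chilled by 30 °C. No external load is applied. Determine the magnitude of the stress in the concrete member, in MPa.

σ ≈ 2.19 MPa (compressive)

Both members must finish at the same length. With the larger α, the copper tends to over-contract; the plates restrain it, putting the copper in tension and the concrete in compression. With no external load the two internal forces are equal and opposite, magnitude P.
Compatibility of the two members (thermal + elastic change equal): (α₁ − α₂)ΔT = P·[1/(A₁E₁) + 1/(A₂E₂)].
|α₁ − α₂|·ΔT = 6.1×10⁻⁶ × 30 = 0.000183.
1/(A₁E₁) + 1/(A₂E₂) = 1/(2250×33×10³) + 1/(375×113×10³) = 3.707×10⁻⁸ N⁻¹.
P = 0.000183 / 3.707×10⁻⁸ = 4937 N = 4.937 kN.
σ_{concrete} = P/A₁ = 4937/2250 = 2.194 MPa, compressive.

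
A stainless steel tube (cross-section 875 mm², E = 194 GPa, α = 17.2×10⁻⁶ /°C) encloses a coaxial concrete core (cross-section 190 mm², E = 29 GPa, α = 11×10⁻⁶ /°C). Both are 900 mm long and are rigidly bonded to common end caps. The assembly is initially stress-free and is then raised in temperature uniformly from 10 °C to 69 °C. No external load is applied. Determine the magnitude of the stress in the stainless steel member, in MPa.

σ ≈ 2.23 MPa (compressive)

Both members must finish at the same length. With the larger α, the stainless steel tends to over-expand; the plates restrain it, putting the stainless steel in compression and the concrete in tension. With no external load the two internal forces are equal and opposite, magnitude P.
Setting the final lengths equal and cancelling L: (α₁ − α₂)ΔT = P/(A₁E₁) + P/(A₂E₂).
|α₁ − α₂|·ΔT = 6.2×10⁻⁶ × 59 = 0.0003658.
1/(A₁E₁) + 1/(A₂E₂) = 1/(875×194×10³) + 1/(190×29×10³) = 1.874×10⁻⁷ N⁻¹.
So P = 0.0003658 / 1.874×10⁻⁷ = 1.952 kN.
σ_{stainless steel} = P/A₁ = 1952/875 = 2.231 MPa, compressive.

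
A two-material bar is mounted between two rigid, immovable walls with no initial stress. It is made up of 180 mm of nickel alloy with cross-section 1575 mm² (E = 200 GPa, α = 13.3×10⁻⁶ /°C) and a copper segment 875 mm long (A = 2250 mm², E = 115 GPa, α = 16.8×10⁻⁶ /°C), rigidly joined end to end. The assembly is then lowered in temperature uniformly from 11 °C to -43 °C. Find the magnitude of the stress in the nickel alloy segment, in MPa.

σ ≈ 148 MPa (tensile)

If the supports were absent, the total length change would be Σ αᵢΔT Lᵢ = 13.3×10⁻⁶×54×180 + 16.8×10⁻⁶×54×875 = 0.9231 mm.
The walls prevent any net length change, so an axial force P (same in every segment) develops. Compatibility: P · Σ Lᵢ/(AᵢEᵢ) = δ_free.
The series flexibility is Σ Lᵢ/(AᵢEᵢ) = 180/(1575×200×10³) + 875/(2250×115×10³) = 3.953×10⁻⁶ mm/N.
Hence P = δ_free / Σ(L/AE) = 0.9231/3.953×10⁻⁶ = 233.5 kN (tensile).
σ_{nickel alloy} = P / A = 233500 / 1575 = 148.3 MPa.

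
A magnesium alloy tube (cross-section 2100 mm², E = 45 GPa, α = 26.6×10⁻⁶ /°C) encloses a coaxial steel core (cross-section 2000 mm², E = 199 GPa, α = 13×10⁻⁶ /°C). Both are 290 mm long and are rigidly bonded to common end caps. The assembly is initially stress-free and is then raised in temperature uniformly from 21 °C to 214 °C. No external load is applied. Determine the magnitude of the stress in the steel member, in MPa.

σ ≈ 100 MPa (tensile)

Both members must finish at the same length. With the larger α, the magnesium alloy tends to over-expand; the plates restrain it, putting the magnesium alloy in compression and the steel in tension. With no external load the two internal forces are equal and opposite, magnitude P.
Equating the net (thermal + elastic) strains gives |α₁ − α₂|·ΔT = P·[1/(A₁E₁) + 1/(A₂E₂)].
|α₁ − α₂|·ΔT = 13.6×10⁻⁶ × 193 = 0.002625.
1/(A₁E₁) + 1/(A₂E₂) = 1/(2100×45×10³) + 1/(2000×199×10³) = 1.309×10⁻⁸ N⁻¹.
So P = 0.002625 / 1.309×10⁻⁸ = 200.4 kN.
σ_{steel} = P/A₂ = 200400/2000 = 100.2 MPa, tensile.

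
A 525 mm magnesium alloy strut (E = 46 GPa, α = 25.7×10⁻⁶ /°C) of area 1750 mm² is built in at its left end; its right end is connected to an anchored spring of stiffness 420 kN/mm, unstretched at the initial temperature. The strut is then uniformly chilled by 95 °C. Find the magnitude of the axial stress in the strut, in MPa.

σ ≈ 82.3 MPa (tensile)

The unrestrained thermal change is αΔT L = 25.7×10⁻⁶ × 95 × 525 = 1.282 mm.
With a force P in the spring, the elastic change of the strut is PL/(AE) and that of the spring is P/k; compatibility requires their sum to equal δ_free.
So P = δ_free / [L/(AE) + 1/k] = 1.282 / [ 525/(1750×46×10³) + 1/(420×10³) ].
P = 1.282 / 8.903×10⁻⁶ = 144000 N.
σ = P/A = 144000/1750 = 82.27 MPa.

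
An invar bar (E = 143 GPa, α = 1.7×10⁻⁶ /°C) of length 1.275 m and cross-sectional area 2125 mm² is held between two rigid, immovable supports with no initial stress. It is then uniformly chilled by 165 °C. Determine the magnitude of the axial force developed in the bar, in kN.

Full restraint means ε = 0, so the stress is σ = EαΔT = 143×10³ × 1.7×10⁻⁶ × 165 = 40.11 MPa.
Then P = σA = 40.11 × 2125 mm² = 85.24 kN, tensile.

P ≈ 85.2 kN (tensile)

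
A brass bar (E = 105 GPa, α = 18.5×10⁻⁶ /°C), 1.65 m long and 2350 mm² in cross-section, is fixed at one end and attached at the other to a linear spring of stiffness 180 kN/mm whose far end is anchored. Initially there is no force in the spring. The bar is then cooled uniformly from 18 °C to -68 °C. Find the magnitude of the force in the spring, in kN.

P ≈ 214 kN

If the spring were absent the bar would shorten by αΔT L = 18.5×10⁻⁶ × 86 × 1650 = 2.625 mm.
With a force P in the spring, the elastic change of the bar is PL/(AE) and that of the spring is P/k; compatibility requires their sum to equal δ_free.
P [ L/(AE) + 1/k ] = δ_free → P [ 1650/(2350×105×10³) + 1/(180×10³) ] = 2.625.
P = 2.625 / 1.224×10⁻⁵ = 214400 N.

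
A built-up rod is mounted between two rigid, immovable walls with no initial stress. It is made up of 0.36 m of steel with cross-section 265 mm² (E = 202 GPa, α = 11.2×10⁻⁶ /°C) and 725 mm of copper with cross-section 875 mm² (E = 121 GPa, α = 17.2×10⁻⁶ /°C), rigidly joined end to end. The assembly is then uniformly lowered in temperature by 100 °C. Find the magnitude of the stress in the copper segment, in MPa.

σ ≈ 139 MPa (tensile)

If the supports were absent, the total length change would be Σ αᵢΔT Lᵢ = 11.2×10⁻⁶×100×360 + 17.2×10⁻⁶×100×725 = 1.65 mm.
The walls prevent any net length change, so an axial force P (same in every segment) develops. Compatibility: P · Σ Lᵢ/(AᵢEᵢ) = δ_free.
The series flexibility is Σ Lᵢ/(AᵢEᵢ) = 360/(265×202×10³) + 725/(875×121×10³) = 1.357×10⁻⁵ mm/N.
Hence P = δ_free / Σ(L/AE) = 1.65/1.357×10⁻⁵ = 121.6 kN (tensile).
σ_{copper} = P / A = 121600 / 875 = 138.9 MPa.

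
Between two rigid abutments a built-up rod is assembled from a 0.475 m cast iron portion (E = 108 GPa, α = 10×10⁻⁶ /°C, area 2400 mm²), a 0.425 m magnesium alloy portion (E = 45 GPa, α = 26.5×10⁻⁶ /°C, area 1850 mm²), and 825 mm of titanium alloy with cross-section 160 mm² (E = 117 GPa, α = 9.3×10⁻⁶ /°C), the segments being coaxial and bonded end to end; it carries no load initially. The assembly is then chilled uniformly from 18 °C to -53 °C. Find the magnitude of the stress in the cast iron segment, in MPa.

σ ≈ 13.7 MPa (tensile)

If the supports were absent, the total length change would be Σ αᵢΔT Lᵢ = 10×10⁻⁶×71×475 + 26.5×10⁻⁶×71×425 + 9.3×10⁻⁶×71×825 = 1.682 mm.
The rigid supports impose zero overall length change; the single axial force P common to all segments must satisfy P Σ Lᵢ/(AᵢEᵢ) = δ_free.
Σ Lᵢ/(AᵢEᵢ) = 475/(2400×108×10³) + 425/(1850×45×10³) + 825/(160×117×10³) = 5.101×10⁻⁵ mm/N.
So P = 1.682 / 5.101×10⁻⁵ = 32.97 kN, tensile.
σ_{cast iron} = P / A = 32970 / 2400 = 13.74 MPa.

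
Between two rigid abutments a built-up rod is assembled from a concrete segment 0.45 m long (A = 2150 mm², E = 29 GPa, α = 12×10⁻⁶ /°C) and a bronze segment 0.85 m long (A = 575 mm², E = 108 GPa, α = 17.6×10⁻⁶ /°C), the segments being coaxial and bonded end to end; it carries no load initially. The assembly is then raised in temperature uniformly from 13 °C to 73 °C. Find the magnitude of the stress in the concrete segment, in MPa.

σ ≈ 27.2 MPa (compressive)

With the walls removed the bar would change length by δ_free = Σ αᵢΔT Lᵢ = 12×10⁻⁶×60×450 + 17.6×10⁻⁶×60×850 = 1.222 mm.
The rigid supports impose zero overall length change; the single axial force P common to all segments must satisfy P Σ Lᵢ/(AᵢEᵢ) = δ_free.
Σ Lᵢ/(AᵢEᵢ) = 450/(2150×29×10³) + 850/(575×108×10³) = 2.09×10⁻⁵ mm/N.
P = 1.222 / 2.09×10⁻⁵ = 58440 N = 58.44 kN, compressive.
σ_{concrete} = P / A = 58440 / 2150 = 27.18 MPa.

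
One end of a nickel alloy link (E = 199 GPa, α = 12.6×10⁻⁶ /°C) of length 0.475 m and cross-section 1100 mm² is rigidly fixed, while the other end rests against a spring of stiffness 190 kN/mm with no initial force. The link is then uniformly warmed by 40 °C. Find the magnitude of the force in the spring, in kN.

Free thermal expansion: δ_free = αΔT L = 12.6×10⁻⁶ × 40 × 475 = 0.2394 mm.
With a force P in the spring, the elastic change of the link is PL/(AE) and that of the spring is P/k; compatibility requires their sum to equal δ_free.
P [ L/(AE) + 1/k ] = δ_free → P [ 475/(1100×199×10³) + 1/(190×10³) ] = 0.2394.
P = 0.2394 / 7.433×10⁻⁶ = 32210 N.

P ≈ 32.2 kN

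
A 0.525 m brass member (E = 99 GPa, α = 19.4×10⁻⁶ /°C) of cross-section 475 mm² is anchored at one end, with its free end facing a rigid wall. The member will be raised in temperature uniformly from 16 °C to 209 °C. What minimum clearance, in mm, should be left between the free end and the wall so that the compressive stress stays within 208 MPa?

With no wall the member would lengthen by αΔT L = 19.4×10⁻⁶ × 193 × 525 = 1.966 mm.
At the allowable stress the elastic shortening the wall may impose is σL/E = 208 × 525 / (99×10³) = 1.103 mm.
The gap must absorb the remainder: g_min = 1.966 − 1.103 = 0.8627 mm.

g ≈ 0.863 mm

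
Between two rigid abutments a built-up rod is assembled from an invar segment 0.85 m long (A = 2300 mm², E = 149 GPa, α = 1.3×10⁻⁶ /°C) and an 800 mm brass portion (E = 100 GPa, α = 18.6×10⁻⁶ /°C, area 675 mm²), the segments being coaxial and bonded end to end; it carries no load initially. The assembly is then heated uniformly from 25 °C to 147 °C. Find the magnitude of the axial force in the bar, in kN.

P ≈ 136 kN (compressive)

With the walls removed the bar would change length by δ_free = Σ αᵢΔT Lᵢ = 1.3×10⁻⁶×122×850 + 18.6×10⁻⁶×122×800 = 1.95 mm.
The walls prevent any net length change, so an axial force P (same in every segment) develops. Compatibility: P · Σ Lᵢ/(AᵢEᵢ) = δ_free.
Σ Lᵢ/(AᵢEᵢ) = 850/(2300×149×10³) + 800/(675×100×10³) = 1.433×10⁻⁵ mm/N.
P = 1.95 / 1.433×10⁻⁵ = 136100 N = 136.1 kN, compressive.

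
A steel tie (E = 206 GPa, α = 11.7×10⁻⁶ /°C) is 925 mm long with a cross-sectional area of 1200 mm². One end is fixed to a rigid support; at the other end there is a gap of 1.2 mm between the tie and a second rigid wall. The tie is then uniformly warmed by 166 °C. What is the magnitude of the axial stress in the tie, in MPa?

σ ≈ 133 MPa (compressive)

Unrestrained expansion: δ_free = αΔT L = 11.7×10⁻⁶ × 166 × 925 = 1.797 mm.
This exceeds the 1.2 mm gap, so the wall pushes back. The portion of expansion that must be recovered elastically is δ_free − gap = 1.797 − 1.2 = 0.5965 mm.
Compatibility: PL/(AE) = 0.5965 mm, so σ = P/A = E × (0.5965/925) = 132.8 MPa.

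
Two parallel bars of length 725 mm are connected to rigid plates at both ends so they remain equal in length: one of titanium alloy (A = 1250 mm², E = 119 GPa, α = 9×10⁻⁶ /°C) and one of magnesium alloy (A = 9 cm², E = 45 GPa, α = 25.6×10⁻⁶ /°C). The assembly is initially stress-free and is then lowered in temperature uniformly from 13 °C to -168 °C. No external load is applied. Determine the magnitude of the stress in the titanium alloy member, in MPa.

Equilibrium of a rigid end plate with no external load gives equal and opposite internal forces ±P in the two members. Since α_{magnesium alloy} > α_{titanium alloy}, cooling drives the magnesium alloy into tension and the titanium alloy into compression.
Equating the net (thermal + elastic) strains gives |α₁ − α₂|·ΔT = P·[1/(A₁E₁) + 1/(A₂E₂)].
|α₁ − α₂|·ΔT = 16.6×10⁻⁶ × 181 = 0.003005.
1/(A₁E₁) + 1/(A₂E₂) = 1/(1250×119×10³) + 1/(900×45×10³) = 3.141×10⁻⁸ N⁻¹.
P = 0.003005 / 3.141×10⁻⁸ = 95650 N = 95.65 kN.
σ_{titanium alloy} = P/A₁ = 95650/1250 = 76.52 MPa, compressive.

σ ≈ 76.5 MPa (compressive)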